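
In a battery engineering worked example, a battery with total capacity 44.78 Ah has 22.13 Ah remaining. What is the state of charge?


SOC = (remaining / total) * 100 = (22.13 / 44.78) * 100 = 49.42%

49.42%


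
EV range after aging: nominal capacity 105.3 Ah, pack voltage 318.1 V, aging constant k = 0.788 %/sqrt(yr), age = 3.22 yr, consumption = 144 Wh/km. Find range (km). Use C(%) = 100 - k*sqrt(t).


Step 1: capacity retention = 100 - 0.788 * sqrt(3.22) = 100 - 0.788 * 1.7944 = 98.586%
Step 2: C_now = 105.3 * 98.586/100 = 103.81 Ah
Step 3: E_pack = V * C_now = 318.1 * 103.81 = 33022 Wh
Step 4: range = E_pack / consumption = 33022 / 144 = 229.3 km

229.3 km


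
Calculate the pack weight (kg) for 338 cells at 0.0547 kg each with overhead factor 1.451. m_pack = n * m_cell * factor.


m_pack = n * m_cell * overhead = 338 * 0.0547 * 1.451 = 26.83 kg

26.83 kg


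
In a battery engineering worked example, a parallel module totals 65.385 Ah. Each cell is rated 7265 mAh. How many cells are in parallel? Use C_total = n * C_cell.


Convert: C_cell = 7265 mAh = 7.265 Ah
n = C_total / C_cell = 65.385 / 7.265 = 9

9


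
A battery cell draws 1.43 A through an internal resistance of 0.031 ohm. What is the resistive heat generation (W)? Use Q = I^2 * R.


Q = I^2 * R = 1.43^2 * 0.031 = 0.06339 W

0.06339 W


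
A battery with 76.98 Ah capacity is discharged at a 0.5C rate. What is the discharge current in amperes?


At 0.5C: I = 0.5 * 76.98 Ah = 38.49 A

38.49 A


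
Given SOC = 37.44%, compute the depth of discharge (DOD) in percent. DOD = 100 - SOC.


Complement of SOC: DOD = 100% - 37.44% = 62.56%

62.56%


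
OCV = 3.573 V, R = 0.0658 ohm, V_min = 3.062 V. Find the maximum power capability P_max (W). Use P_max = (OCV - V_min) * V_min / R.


P_max = (OCV - V_min) * V_min / R = (3.573 - 3.062) * 3.062 / 0.0658 = 0.511 * 3.062 / 0.0658 = 23.78 W

23.78 W


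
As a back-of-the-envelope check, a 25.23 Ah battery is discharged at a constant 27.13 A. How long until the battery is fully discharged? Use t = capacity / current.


t = capacity / current = 25.23 / 27.13 = 0.9300 hr

0.9300 hr


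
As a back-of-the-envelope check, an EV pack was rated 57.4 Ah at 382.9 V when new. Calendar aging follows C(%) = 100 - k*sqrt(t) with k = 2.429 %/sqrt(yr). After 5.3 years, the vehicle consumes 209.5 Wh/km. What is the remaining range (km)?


Step 1: capacity retention = 100 - 2.429 * sqrt(5.3) = 100 - 2.429 * 2.3022 = 94.408%
Step 2: C_now = 57.4 * 94.408/100 = 54.19 Ah
Step 3: E_pack = V * C_now = 382.9 * 54.19 = 20749 Wh
Step 4: range = E_pack / consumption = 20749 / 209.5 = 99.04 km

99.04 km


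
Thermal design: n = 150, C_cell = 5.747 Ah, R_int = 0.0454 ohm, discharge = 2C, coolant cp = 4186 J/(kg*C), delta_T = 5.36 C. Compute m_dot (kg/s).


Step 1: I = 2 * 5.747 = 11.494 A
Step 2: Q_cell = I^2 * R = 11.494^2 * 0.0454 = 5.9979 W
Step 3: Q_total = 150 * 5.9979 = 899.69 W
Step 4: m_dot = Q_total / (cp * dT) = 899.69 / (4186 * 5.36) = 0.04010 kg/s

0.04010 kg/s


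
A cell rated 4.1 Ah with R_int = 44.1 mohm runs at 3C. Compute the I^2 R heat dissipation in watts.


Convert: R = 44.1 mohm = 0.0441 ohm
Step 1: I = C_rate * capacity = 3 * 4.1 = 12.3 A
Step 2: Q = I^2 * R = 12.3^2 * 0.0441 = 151.29 * 0.0441 = 6.672 W

6.672 W


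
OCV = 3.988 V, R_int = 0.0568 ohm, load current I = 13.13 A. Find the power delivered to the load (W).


Step 1: V_terminal = OCV - I*R = 3.988 - 13.13 * 0.0568 = 3.2422 V
Step 2: P_out = V_terminal * I = 3.2422 * 13.13 = 42.57 W

42.57 W


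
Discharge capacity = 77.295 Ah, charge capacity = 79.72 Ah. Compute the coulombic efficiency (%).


Coulombic efficiency = 77.295/79.72 * 100% = 96.96%

96.96%


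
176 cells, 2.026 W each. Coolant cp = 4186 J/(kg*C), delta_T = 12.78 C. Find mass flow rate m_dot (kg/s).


Q_total = 176 * 2.026 = 356.58 W
m_dot = Q_total / (cp * dT) = 356.58 / (4186 * 12.78) = 0.006665 kg/s

0.006665 kg/s


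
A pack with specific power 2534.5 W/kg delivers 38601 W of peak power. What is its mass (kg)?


m = P / SP = 38601 / 2534.5 = 15.23 kg

15.23 kg


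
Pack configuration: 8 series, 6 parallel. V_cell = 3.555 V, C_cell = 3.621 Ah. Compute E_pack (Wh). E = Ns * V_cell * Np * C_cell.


V_pack = 8 * 3.555 = 28.44 V
C_pack = 6 * 3.621 = 21.726 Ah
E = V_pack * C_pack = 28.44 * 21.726 = 617.9 Wh

617.9 Wh


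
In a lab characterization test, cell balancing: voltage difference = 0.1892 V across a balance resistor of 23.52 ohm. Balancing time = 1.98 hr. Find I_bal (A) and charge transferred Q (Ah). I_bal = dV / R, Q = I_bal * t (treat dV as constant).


I_bal = dV / R = 0.1892 / 23.52 = 0.0080442 A
Q = I_bal * t = 0.0080442 * 1.98 = 0.01593 Ah

I=0.0080442 A, Q=0.01593 Ah


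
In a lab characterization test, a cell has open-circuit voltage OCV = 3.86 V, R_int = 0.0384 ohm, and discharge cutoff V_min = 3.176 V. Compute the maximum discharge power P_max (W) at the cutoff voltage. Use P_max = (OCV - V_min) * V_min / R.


dV = OCV - V_min = 0.684 V (so I_max = dV / R)
P_max = dV * V_min / R = 0.684 * 3.176 / 0.0384 = 56.57 W

56.57 W


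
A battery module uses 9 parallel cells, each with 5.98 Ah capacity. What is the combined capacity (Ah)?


C_total = 9 * 5.98 = 53.82 Ah

53.82 Ah


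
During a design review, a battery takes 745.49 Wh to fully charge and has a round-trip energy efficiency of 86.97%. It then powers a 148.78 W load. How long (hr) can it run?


Step 1: E_discharge = eta/100 * E_charge = 86.97/100 * 745.49 = 648.35 Wh
Step 2: t = E_discharge / P = 648.35 / 148.78 = 4.358 hr

4.358 hr


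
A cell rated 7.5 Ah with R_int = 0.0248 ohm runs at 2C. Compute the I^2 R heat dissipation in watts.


Step 1: I = C_rate * capacity = 2 * 7.5 = 15 A
Step 2: Q = I^2 * R = 15^2 * 0.0248 = 225 * 0.0248 = 5.580 W

5.580 W


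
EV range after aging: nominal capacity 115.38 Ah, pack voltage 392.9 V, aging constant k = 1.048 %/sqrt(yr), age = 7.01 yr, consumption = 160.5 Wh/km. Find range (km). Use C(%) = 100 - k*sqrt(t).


Step 1: capacity retention = 100 - 1.048 * sqrt(7.01) = 100 - 1.048 * 2.6476 = 97.225%
Step 2: C_now = 115.38 * 97.225/100 = 112.18 Ah
Step 3: E_pack = V * C_now = 392.9 * 112.18 = 44076 Wh
Step 4: range = E_pack / consumption = 44076 / 160.5 = 274.6 km

274.6 km


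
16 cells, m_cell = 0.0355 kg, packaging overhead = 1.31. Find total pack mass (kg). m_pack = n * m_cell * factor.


m_pack = n * m_cell * overhead = 16 * 0.0355 * 1.31 = 0.7441 kg

0.7441 kg


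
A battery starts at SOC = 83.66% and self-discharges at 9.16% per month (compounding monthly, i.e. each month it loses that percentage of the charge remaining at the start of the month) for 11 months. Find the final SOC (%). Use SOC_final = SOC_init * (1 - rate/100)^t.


Monthly retention factor = 1 - 9.16/100 = 0.9084
Over 11 months: factor^11 = 0.34757
SOC_final = 83.66 * 0.34757 = 29.08%

29.08%


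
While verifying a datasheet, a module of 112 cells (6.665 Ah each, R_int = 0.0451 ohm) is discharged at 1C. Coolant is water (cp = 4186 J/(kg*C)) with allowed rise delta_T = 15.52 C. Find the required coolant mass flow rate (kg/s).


Step 1: I = 1 * 6.665 = 6.665 A
Step 2: Q_cell = I^2 * R = 6.665^2 * 0.0451 = 2.0034 W
Step 3: Q_total = 112 * 2.0034 = 224.38 W
Step 4: m_dot = Q_total / (cp * dT) = 224.38 / (4186 * 15.52) = 0.003454 kg/s

0.003454 kg/s


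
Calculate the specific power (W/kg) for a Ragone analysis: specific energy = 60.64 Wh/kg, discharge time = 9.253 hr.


P_specific = E / t = 60.64 / 9.253 = 6.554 W/kg

6.554 W/kg


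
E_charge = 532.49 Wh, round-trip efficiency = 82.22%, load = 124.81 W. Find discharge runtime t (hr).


Step 1: E_discharge = eta/100 * E_charge = 82.22/100 * 532.49 = 437.81 Wh
Step 2: t = E_discharge / P = 437.81 / 124.81 = 3.508 hr

3.508 hr


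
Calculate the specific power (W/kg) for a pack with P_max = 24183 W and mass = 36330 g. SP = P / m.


Convert: m = 36330 g = 36.33 kg
Specific power = 24183 W / 36.33 kg = 665.6 W/kg

665.6 W/kg


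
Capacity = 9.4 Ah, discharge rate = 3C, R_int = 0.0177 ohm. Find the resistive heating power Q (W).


Step 1: I = C_rate * capacity = 3 * 9.4 = 28.2 A
Step 2: Q = I^2 * R = 28.2^2 * 0.0177 = 795.24 * 0.0177 = 14.08 W

14.08 W


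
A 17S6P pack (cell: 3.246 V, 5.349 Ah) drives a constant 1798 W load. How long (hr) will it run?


Step 1: E_pack = Ns * V_cell * Np * C_cell = 17 * 3.246 * 6 * 5.349 = 1771 Wh
Step 2: t = E_pack / P = 1771 / 1798 = 0.9850 hr

0.9850 hr


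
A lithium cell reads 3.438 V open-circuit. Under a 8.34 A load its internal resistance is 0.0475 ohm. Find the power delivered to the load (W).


Step 1: V_terminal = OCV - I*R = 3.438 - 8.34 * 0.0475 = 3.0419 V
Step 2: P_out = V_terminal * I = 3.0419 * 8.34 = 25.37 W

25.37 W


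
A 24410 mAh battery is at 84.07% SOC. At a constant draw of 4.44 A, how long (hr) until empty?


Convert: C_total = 24410 mAh = 24.41 Ah
Step 1: remaining = SOC/100 * C_total = 84.07/100 * 24.41 = 20.521 Ah
Step 2: t = remaining / I = 20.521 / 4.44 = 4.622 hr

4.622 hr


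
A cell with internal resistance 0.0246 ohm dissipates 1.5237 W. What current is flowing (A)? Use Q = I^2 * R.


I = sqrt(Q / R) = sqrt(1.5237 / 0.0246) = sqrt(61.939) = 7.870 A

7.870 A


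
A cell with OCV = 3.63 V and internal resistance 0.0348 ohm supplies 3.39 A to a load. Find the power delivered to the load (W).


Step 1: V_terminal = OCV - I*R = 3.63 - 3.39 * 0.0348 = 3.512 V
Step 2: P_out = V_terminal * I = 3.512 * 3.39 = 11.91 W

11.91 W


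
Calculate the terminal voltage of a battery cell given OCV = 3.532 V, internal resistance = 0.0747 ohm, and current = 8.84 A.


V = OCV - I*R = 3.532 - 8.84 * 0.0747 = 2.872 V

2.872 V


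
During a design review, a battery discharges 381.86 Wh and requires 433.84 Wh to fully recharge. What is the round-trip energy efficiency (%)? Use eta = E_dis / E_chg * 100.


eta_e = E_dis / E_chg * 100 = 381.86 / 433.84 * 100 = 88.02%

88.02%


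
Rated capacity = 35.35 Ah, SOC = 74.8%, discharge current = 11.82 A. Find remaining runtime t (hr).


Step 1: remaining = SOC/100 * C_total = 74.8/100 * 35.35 = 26.442 Ah
Step 2: t = remaining / I = 26.442 / 11.82 = 2.237 hr

2.237 hr


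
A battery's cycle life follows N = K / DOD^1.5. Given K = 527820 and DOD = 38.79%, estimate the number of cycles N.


Step 1: DOD^1.5 = 38.79^1.5 = 241.59
Step 2: N = 527820 / 241.59 = 2185 cycles

2185 cycles


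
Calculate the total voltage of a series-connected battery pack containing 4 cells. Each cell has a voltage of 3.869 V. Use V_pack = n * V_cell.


Series voltages add: 4 * 3.869 V = 15.476 V

15.476 V


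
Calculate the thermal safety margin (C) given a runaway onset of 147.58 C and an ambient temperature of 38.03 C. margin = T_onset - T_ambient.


margin = T_onset - T_ambient = 147.58 - 38.03 = 109.55 C

109.55 C


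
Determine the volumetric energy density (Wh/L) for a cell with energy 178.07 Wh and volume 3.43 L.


ED = E / V = 178.07 / 3.43 = 51.92 Wh/L

51.92 Wh/L


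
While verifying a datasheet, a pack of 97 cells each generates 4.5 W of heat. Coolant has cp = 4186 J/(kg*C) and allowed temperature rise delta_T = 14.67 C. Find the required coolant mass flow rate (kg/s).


Q_total = 97 * 4.5 = 436.5 W
m_dot = Q_total / (cp * dT) = 436.5 / (4186 * 14.67) = 0.007108 kg/s

0.007108 kg/s


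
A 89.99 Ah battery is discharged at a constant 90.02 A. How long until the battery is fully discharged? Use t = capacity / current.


Runtime = 89.99 Ah / 90.02 A = 0.9997 hr

0.9997 hr


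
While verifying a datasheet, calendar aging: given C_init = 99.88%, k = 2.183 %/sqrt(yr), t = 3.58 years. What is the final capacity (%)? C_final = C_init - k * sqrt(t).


sqrt(t) = sqrt(3.58) = 1.8921
C_final = 99.88 - 2.183 * 1.8921 = 95.75%

95.75%


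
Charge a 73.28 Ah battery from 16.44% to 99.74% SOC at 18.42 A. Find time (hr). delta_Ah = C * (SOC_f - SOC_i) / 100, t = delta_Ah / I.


Step 1: dSOC = 99.74% - 16.44% = 83.3%
Step 2: delta_Ah = 73.28 * 83.3 / 100 = 61.042 Ah
Step 3: t = 61.042 / 18.42 = 3.314 hr

3.314 hr


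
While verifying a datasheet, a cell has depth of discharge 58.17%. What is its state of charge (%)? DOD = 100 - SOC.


SOC = 100 - DOD = 100 - 58.17 = 41.83%

41.83%


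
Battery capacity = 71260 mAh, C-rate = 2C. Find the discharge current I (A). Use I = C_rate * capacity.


Convert: capacity = 71260 mAh = 71.26 Ah
At 2C: I = 2 * 71.26 Ah = 142.52 A

142.52 A


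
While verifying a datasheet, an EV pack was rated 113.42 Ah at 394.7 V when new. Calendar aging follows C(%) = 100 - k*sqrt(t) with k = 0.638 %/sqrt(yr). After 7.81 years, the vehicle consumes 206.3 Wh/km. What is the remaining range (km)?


Step 1: capacity retention = 100 - 0.638 * sqrt(7.81) = 100 - 0.638 * 2.7946 = 98.217%
Step 2: C_now = 113.42 * 98.217/100 = 111.4 Ah
Step 3: E_pack = V * C_now = 394.7 * 111.4 = 43970 Wh
Step 4: range = E_pack / consumption = 43970 / 206.3 = 213.1 km

213.1 km


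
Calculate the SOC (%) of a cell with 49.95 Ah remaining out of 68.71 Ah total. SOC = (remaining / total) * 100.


SOC% = 49.95 / 68.71 * 100 = 72.70%

72.70%


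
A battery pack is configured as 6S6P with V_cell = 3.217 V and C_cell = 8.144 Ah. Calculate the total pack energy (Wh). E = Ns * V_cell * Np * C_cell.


V_pack = 6 * 3.217 = 19.302 V
C_pack = 6 * 8.144 = 48.864 Ah
E = V_pack * C_pack = 19.302 * 48.864 = 943.2 Wh

943.2 Wh


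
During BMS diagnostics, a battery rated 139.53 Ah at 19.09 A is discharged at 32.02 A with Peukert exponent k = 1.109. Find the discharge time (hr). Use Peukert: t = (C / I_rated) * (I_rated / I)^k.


Step 1: t_rated = C / I_rated = 139.53 / 19.09 = 7.3091 hr
Step 2: ratio = 19.09 / 32.02 = 0.59619
Step 3: ratio^k = 0.59619^1.109 = 0.56351
Step 4: t = t_rated * ratio^k = 7.3091 * 0.56351 = 4.119 hr

4.119 hr


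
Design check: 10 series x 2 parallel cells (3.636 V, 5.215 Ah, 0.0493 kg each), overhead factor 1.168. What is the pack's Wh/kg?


Step 1: V_pack = 10 * 3.636 = 36.36 V
Step 2: C_pack = 2 * 5.215 = 10.43 Ah
Step 3: E_pack = V_pack * C_pack = 36.36 * 10.43 = 379.23 Wh
Step 4: m_pack = 10 * 2 * 0.0493 * 1.168 = 1.1516 kg
Step 5: ED = E_pack / m_pack = 379.23 / 1.1516 = 329.3 Wh/kg

329.3 Wh/kg


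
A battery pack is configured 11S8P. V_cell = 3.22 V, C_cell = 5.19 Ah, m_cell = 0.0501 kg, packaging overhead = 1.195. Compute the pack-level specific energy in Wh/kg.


Step 1: V_pack = 11 * 3.22 = 35.42 V
Step 2: C_pack = 8 * 5.19 = 41.52 Ah
Step 3: E_pack = V_pack * C_pack = 35.42 * 41.52 = 1470.6 Wh
Step 4: m_pack = 11 * 8 * 0.0501 * 1.195 = 5.2685 kg
Step 5: ED = E_pack / m_pack = 1470.6 / 5.2685 = 279.1 Wh/kg

279.1 Wh/kg


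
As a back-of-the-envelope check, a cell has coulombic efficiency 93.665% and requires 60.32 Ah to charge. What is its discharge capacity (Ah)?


Q_dis = eta/100 * Q_chg = 93.665/100 * 60.32 = 56.50 Ah

56.50 Ah


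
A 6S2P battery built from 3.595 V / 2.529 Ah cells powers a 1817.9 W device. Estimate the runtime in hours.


Step 1: E_pack = Ns * V_cell * Np * C_cell = 6 * 3.595 * 2 * 2.529 = 109.1 Wh
Step 2: t = E_pack / P = 109.1 / 1817.9 = 0.06001 hr

0.06001 hr


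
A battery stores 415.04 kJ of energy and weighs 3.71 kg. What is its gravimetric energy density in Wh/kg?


Convert: E = 415.04 kJ = 115.29 Wh
ED = E / m = 115.29 / 3.71 = 31.08 Wh/kg

31.08 Wh/kg


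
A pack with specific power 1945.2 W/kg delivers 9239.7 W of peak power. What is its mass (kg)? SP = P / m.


m = P / SP = 9239.7 / 1945.2 = 4.750 kg

4.750 kg


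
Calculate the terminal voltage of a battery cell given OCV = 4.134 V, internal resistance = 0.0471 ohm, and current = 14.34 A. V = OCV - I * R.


V = OCV - I*R = 4.134 - 14.34 * 0.0471 = 3.459 V

3.459 V


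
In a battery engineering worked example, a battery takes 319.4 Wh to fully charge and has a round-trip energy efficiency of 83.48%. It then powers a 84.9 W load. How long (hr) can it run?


Step 1: E_discharge = eta/100 * E_charge = 83.48/100 * 319.4 = 266.64 Wh
Step 2: t = E_discharge / P = 266.64 / 84.9 = 3.141 hr

3.141 hr


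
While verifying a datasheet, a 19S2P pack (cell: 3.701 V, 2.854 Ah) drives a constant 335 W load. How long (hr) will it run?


Step 1: E_pack = Ns * V_cell * Np * C_cell = 19 * 3.701 * 2 * 2.854 = 401.38 Wh
Step 2: t = E_pack / P = 401.38 / 335 = 1.198 hr

1.198 hr


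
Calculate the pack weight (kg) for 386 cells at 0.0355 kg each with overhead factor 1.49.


Cell mass sum = 386 * 0.0355 = 13.703 kg
With overhead 1.49: m_pack = 13.703 * 1.49 = 20.42 kg

20.42 kg


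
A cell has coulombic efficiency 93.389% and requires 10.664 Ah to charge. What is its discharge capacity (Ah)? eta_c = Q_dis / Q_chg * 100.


Q_dis = eta/100 * Q_chg = 93.389/100 * 10.664 = 9.959 Ah

9.959 Ah


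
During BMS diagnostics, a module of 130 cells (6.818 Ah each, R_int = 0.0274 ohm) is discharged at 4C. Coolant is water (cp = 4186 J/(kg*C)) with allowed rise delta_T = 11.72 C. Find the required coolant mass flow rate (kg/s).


Step 1: I = 4 * 6.818 = 27.272 A
Step 2: Q_cell = I^2 * R = 27.272^2 * 0.0274 = 20.379 W
Step 3: Q_total = 130 * 20.379 = 2649.3 W
Step 4: m_dot = Q_total / (cp * dT) = 2649.3 / (4186 * 11.72) = 0.05400 kg/s

0.05400 kg/s


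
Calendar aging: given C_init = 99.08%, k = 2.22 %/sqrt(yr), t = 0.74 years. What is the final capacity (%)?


sqrt(t) = sqrt(0.74) = 0.86023
C_final = 99.08 - 2.22 * 0.86023 = 97.17%

97.17%


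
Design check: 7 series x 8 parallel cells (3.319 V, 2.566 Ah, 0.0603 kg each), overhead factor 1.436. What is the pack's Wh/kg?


Step 1: V_pack = 7 * 3.319 = 23.233 V
Step 2: C_pack = 8 * 2.566 = 20.528 Ah
Step 3: E_pack = V_pack * C_pack = 23.233 * 20.528 = 476.93 Wh
Step 4: m_pack = 7 * 8 * 0.0603 * 1.436 = 4.8491 kg
Step 5: ED = E_pack / m_pack = 476.93 / 4.8491 = 98.35 Wh/kg

98.35 Wh/kg


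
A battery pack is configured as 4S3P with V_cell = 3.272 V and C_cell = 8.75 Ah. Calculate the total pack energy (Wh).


E = Ns * Vcell * Np * Ccell = 4 * 3.272 * 3 * 8.75 = 343.6 Wh

343.6 Wh


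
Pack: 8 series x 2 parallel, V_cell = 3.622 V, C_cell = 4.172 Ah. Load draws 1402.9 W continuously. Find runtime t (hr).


Step 1: E_pack = Ns * V_cell * Np * C_cell = 8 * 3.622 * 2 * 4.172 = 241.78 Wh
Step 2: t = E_pack / P = 241.78 / 1402.9 = 0.1723 hr

0.1723 hr


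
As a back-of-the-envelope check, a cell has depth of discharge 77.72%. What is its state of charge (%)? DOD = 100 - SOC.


SOC = 100 - DOD = 100 - 77.72 = 22.28%

22.28%


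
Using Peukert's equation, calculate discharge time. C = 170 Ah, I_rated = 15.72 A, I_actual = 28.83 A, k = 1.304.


Step 1: t_rated = C / I_rated = 170 / 15.72 = 10.814 hr
Step 2: ratio = 15.72 / 28.83 = 0.54527
Step 3: ratio^k = 0.54527^1.304 = 0.45346
Step 4: t = t_rated * ratio^k = 10.814 * 0.45346 = 4.904 hr

4.904 hr


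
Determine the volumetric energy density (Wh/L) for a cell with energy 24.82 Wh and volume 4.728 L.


ED = E / V = 24.82 / 4.728 = 5.250 Wh/L

5.250 Wh/L


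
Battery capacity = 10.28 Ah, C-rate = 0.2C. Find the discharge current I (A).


At 0.2C: I = 0.2 * 10.28 Ah = 2.056 A

2.056 A


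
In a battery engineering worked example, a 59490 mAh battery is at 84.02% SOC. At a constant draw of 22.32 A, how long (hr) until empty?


Convert: C_total = 59490 mAh = 59.49 Ah
Step 1: remaining = SOC/100 * C_total = 84.02/100 * 59.49 = 49.983 Ah
Step 2: t = remaining / I = 49.983 / 22.32 = 2.239 hr

2.239 hr


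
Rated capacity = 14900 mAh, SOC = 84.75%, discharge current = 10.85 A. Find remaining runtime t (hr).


Convert: C_total = 14900 mAh = 14.9 Ah
Step 1: remaining = SOC/100 * C_total = 84.75/100 * 14.9 = 12.628 Ah
Step 2: t = remaining / I = 12.628 / 10.85 = 1.164 hr

1.164 hr


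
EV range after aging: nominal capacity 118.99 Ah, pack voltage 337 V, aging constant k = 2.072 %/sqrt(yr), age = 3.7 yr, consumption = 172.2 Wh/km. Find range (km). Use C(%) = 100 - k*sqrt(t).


Step 1: capacity retention = 100 - 2.072 * sqrt(3.7) = 100 - 2.072 * 1.9235 = 96.015%
Step 2: C_now = 118.99 * 96.015/100 = 114.25 Ah
Step 3: E_pack = V * C_now = 337 * 114.25 = 38502 Wh
Step 4: range = E_pack / consumption = 38502 / 172.2 = 223.6 km

223.6 km


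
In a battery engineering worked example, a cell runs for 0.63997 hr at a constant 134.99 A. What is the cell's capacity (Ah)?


C = I * t = 134.99 * 0.63997 = 86.39 Ah

86.39 Ah


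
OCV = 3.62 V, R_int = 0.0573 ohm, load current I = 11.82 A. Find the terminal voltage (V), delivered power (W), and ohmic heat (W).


Step 1: V_terminal = OCV - I*R = 3.62 - 11.82 * 0.0573 = 2.9427 V
Step 2: P_out = V_terminal * I = 2.9427 * 11.82 = 34.78 W
Step 3: Q = I^2 * R = 11.82^2 * 0.0573 = 8.006 W

V=2.9427 V, P=34.78 W, Q=8.006 W


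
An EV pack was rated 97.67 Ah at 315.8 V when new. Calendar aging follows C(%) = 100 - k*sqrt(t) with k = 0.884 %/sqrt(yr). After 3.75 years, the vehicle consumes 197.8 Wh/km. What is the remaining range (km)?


Step 1: capacity retention = 100 - 0.884 * sqrt(3.75) = 100 - 0.884 * 1.9365 = 98.288%
Step 2: C_now = 97.67 * 98.288/100 = 95.998 Ah
Step 3: E_pack = V * C_now = 315.8 * 95.998 = 30316 Wh
Step 4: range = E_pack / consumption = 30316 / 197.8 = 153.3 km

153.3 km


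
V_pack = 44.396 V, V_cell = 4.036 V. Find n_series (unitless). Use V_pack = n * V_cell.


n = V_pack / V_cell = 44.396 / 4.036 = 11

11


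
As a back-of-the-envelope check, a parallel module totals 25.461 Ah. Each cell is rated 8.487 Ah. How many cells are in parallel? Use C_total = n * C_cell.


n = C_total / C_cell = 25.461 / 8.487 = 3

3


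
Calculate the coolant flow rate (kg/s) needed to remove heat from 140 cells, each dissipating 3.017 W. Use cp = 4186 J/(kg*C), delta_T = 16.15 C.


Step 1: Total heat Q = 140 * 3.017 W = 422.38 W
Step 2: denom = cp * dT = 4186 * 16.15 = 67604
Step 3: m_dot = 422.38 / 67604 = 0.006248 kg/s

0.006248 kg/s


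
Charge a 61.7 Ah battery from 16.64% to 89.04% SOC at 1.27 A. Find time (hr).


Step 1: dSOC = 89.04% - 16.64% = 72.4%
Step 2: delta_Ah = 61.7 * 72.4 / 100 = 44.671 Ah
Step 3: t = 44.671 / 1.27 = 35.17 hr

35.17 hr


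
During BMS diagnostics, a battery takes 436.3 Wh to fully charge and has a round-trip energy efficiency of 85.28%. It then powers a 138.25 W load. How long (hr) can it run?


Step 1: E_discharge = eta/100 * E_charge = 85.28/100 * 436.3 = 372.08 Wh
Step 2: t = E_discharge / P = 372.08 / 138.25 = 2.691 hr

2.691 hr


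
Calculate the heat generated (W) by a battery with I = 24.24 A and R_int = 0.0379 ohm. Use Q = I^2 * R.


I^2 = 587.58
Q = 587.58 * 0.0379 = 22.27 W

22.27 W


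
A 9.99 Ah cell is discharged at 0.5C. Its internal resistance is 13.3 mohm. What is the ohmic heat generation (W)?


Convert: R = 13.3 mohm = 0.0133 ohm
Step 1: I = C_rate * capacity = 0.5 * 9.99 = 4.995 A
Step 2: Q = I^2 * R = 4.995^2 * 0.0133 = 24.95 * 0.0133 = 0.3318 W

0.3318 W


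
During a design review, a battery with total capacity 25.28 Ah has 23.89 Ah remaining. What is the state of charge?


SOC% = 23.89 / 25.28 * 100 = 94.50%

94.50%


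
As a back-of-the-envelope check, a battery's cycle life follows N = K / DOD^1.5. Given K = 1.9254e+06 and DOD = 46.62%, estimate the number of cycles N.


DOD^1.5 = 318.32
N = K / DOD^1.5 = 1.9254e+06 / 318.32 = 6049

6049 cycles


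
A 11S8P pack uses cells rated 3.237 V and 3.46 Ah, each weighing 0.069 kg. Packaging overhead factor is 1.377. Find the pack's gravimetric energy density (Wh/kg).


Step 1: V_pack = 11 * 3.237 = 35.607 V
Step 2: C_pack = 8 * 3.46 = 27.68 Ah
Step 3: E_pack = V_pack * C_pack = 35.607 * 27.68 = 985.6 Wh
Step 4: m_pack = 11 * 8 * 0.069 * 1.377 = 8.3611 kg
Step 5: ED = E_pack / m_pack = 985.6 / 8.3611 = 117.9 Wh/kg

117.9 Wh/kg


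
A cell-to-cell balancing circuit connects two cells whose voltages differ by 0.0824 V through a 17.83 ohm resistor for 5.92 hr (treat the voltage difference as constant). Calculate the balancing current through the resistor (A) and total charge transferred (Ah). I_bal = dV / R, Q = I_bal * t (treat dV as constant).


I_bal = dV / R = 0.0824 / 17.83 = 0.0046214 A
Q = I_bal * t = 0.0046214 * 5.92 = 0.02736 Ah

I=0.0046214 A, Q=0.02736 Ah


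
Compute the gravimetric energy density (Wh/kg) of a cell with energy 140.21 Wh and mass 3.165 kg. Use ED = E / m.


ED = E / m = 140.21 / 3.165 = 44.30 Wh/kg

44.30 Wh/kg


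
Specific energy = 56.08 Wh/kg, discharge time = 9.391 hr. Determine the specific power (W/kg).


Specific power = 56.08 Wh/kg / 9.391 hr = 5.972 W/kg

5.972 W/kg


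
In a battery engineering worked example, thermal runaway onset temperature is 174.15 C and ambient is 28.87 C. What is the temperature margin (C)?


margin = T_onset - T_ambient = 174.15 - 28.87 = 145.28 C

145.28 C


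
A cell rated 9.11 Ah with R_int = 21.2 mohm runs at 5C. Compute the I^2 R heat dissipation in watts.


Convert: R = 21.2 mohm = 0.0212 ohm
Step 1: I = C_rate * capacity = 5 * 9.11 = 45.55 A
Step 2: Q = I^2 * R = 45.55^2 * 0.0212 = 2074.8 * 0.0212 = 43.99 W

43.99 W


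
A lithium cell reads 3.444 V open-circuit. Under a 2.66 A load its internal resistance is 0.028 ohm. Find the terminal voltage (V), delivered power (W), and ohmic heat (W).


Step 1: V_terminal = OCV - I*R = 3.444 - 2.66 * 0.028 = 3.3695 V
Step 2: P_out = V_terminal * I = 3.3695 * 2.66 = 8.963 W
Step 3: Q = I^2 * R = 2.66^2 * 0.028 = 0.1981 W

V=3.3695 V, P=8.963 W, Q=0.1981 W


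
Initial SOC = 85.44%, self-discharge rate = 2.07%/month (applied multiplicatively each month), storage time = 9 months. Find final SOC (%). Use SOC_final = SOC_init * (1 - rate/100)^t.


decay = (1 - 2.07/100)^9 = 0.8284
SOC_final = 85.44 * 0.8284 = 70.78%

70.78%


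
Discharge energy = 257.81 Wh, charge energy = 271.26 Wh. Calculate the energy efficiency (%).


eta_e = E_dis / E_chg * 100 = 257.81 / 271.26 * 100 = 95.04%

95.04%


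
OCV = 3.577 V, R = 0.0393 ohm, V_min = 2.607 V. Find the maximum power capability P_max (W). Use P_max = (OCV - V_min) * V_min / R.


dV = OCV - V_min = 0.97 V (so I_max = dV / R)
P_max = dV * V_min / R = 0.97 * 2.607 / 0.0393 = 64.35 W

64.35 W


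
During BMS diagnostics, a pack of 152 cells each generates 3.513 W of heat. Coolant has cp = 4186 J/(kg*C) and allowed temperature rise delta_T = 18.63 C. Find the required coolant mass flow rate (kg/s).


Q_total = 152 * 3.513 = 533.98 W
m_dot = Q_total / (cp * dT) = 533.98 / (4186 * 18.63) = 0.006847 kg/s

0.006847 kg/s


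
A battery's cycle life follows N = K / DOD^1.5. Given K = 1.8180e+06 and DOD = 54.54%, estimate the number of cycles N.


Step 1: DOD^1.5 = 54.54^1.5 = 402.78
Step 2: N = 1.8180e+06 / 402.78 = 4514 cycles

4514 cycles


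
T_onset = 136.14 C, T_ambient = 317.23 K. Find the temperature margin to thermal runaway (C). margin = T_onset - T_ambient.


Convert: T_ambient = 317.23 K = 44.08 C
margin = 136.14 - 44.08 = 92.06 C

92.06 C


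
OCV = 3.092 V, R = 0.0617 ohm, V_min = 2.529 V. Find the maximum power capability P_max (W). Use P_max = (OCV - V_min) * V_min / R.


P_max = (OCV - V_min) * V_min / R = (3.092 - 2.529) * 2.529 / 0.0617 = 0.563 * 2.529 / 0.0617 = 23.08 W

23.08 W


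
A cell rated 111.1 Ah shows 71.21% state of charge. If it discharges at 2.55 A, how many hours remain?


Step 1: remaining = SOC/100 * C_total = 71.21/100 * 111.1 = 79.114 Ah
Step 2: t = remaining / I = 79.114 / 2.55 = 31.03 hr

31.03 hr


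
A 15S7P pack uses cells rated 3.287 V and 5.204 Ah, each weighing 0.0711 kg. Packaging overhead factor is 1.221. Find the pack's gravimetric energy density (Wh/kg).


Step 1: V_pack = 15 * 3.287 = 49.305 V
Step 2: C_pack = 7 * 5.204 = 36.428 Ah
Step 3: E_pack = V_pack * C_pack = 49.305 * 36.428 = 1796.1 Wh
Step 4: m_pack = 15 * 7 * 0.0711 * 1.221 = 9.1154 kg
Step 5: ED = E_pack / m_pack = 1796.1 / 9.1154 = 197.0 Wh/kg

197.0 Wh/kg


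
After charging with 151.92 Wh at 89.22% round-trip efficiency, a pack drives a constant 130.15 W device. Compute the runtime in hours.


Step 1: E_discharge = eta/100 * E_charge = 89.22/100 * 151.92 = 135.54 Wh
Step 2: t = E_discharge / P = 135.54 / 130.15 = 1.041 hr

1.041 hr


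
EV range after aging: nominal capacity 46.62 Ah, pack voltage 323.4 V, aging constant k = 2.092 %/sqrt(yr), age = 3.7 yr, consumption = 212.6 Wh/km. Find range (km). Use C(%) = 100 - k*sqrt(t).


Step 1: capacity retention = 100 - 2.092 * sqrt(3.7) = 100 - 2.092 * 1.9235 = 95.976%
Step 2: C_now = 46.62 * 95.976/100 = 44.744 Ah
Step 3: E_pack = V * C_now = 323.4 * 44.744 = 14470 Wh
Step 4: range = E_pack / consumption = 14470 / 212.6 = 68.06 km

68.06 km


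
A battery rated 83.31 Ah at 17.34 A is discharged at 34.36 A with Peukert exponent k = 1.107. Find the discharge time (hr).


Step 1: t_rated = C / I_rated = 83.31 / 17.34 = 4.8045 hr
Step 2: ratio = 17.34 / 34.36 = 0.50466
Step 3: ratio^k = 0.50466^1.107 = 0.46905
Step 4: t = t_rated * ratio^k = 4.8045 * 0.46905 = 2.254 hr

2.254 hr


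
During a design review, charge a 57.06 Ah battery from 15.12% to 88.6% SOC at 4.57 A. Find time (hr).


delta_Ah = 57.06 * (88.6 - 15.12) / 100 = 41.928 Ah
t = delta_Ah / I = 41.928 / 4.57 = 9.175 hr

9.175 hr


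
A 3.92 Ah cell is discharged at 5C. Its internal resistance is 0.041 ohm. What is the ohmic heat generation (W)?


Step 1: I = C_rate * capacity = 5 * 3.92 = 19.6 A
Step 2: Q = I^2 * R = 19.6^2 * 0.041 = 384.16 * 0.041 = 15.75 W

15.75 W


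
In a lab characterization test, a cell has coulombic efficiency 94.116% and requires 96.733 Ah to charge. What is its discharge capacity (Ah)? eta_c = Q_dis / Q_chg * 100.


Q_dis = eta/100 * Q_chg = 94.116/100 * 96.733 = 91.04 Ah

91.04 Ah


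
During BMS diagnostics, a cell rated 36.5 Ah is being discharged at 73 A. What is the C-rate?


C_rate = I / capacity = 73 / 36.5 = 2C

2C


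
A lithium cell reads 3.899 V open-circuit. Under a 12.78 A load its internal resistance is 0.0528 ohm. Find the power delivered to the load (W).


Step 1: V_terminal = OCV - I*R = 3.899 - 12.78 * 0.0528 = 3.2242 V
Step 2: P_out = V_terminal * I = 3.2242 * 12.78 = 41.21 W

41.21 W


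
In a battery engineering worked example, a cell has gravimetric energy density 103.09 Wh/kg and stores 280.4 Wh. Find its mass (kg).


m = E / ED = 280.4 / 103.09 = 2.720 kg

2.720 kg


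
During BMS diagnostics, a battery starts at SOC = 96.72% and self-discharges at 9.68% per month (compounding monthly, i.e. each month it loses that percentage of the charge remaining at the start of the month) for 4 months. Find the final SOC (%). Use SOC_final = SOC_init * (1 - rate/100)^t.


Monthly retention factor = 1 - 9.68/100 = 0.9032
Over 4 months: factor^4 = 0.66548
SOC_final = 96.72 * 0.66548 = 64.37%

64.37%


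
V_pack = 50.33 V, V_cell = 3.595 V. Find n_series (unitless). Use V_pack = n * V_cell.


Rearranging: n = V_pack / V_cell = 50.33 / 3.595 = 14 cells

14


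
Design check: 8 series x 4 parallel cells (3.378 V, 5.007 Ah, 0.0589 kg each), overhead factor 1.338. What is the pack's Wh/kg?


Step 1: V_pack = 8 * 3.378 = 27.024 V
Step 2: C_pack = 4 * 5.007 = 20.028 Ah
Step 3: E_pack = V_pack * C_pack = 27.024 * 20.028 = 541.24 Wh
Step 4: m_pack = 8 * 4 * 0.0589 * 1.338 = 2.5219 kg
Step 5: ED = E_pack / m_pack = 541.24 / 2.5219 = 214.6 Wh/kg

214.6 Wh/kg


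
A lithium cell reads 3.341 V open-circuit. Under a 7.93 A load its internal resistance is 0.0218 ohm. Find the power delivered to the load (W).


Step 1: V_terminal = OCV - I*R = 3.341 - 7.93 * 0.0218 = 3.1681 V
Step 2: P_out = V_terminal * I = 3.1681 * 7.93 = 25.12 W

25.12 W


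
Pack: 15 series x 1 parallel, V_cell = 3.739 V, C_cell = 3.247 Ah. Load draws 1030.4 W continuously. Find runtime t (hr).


Step 1: E_pack = Ns * V_cell * Np * C_cell = 15 * 3.739 * 1 * 3.247 = 182.11 Wh
Step 2: t = E_pack / P = 182.11 / 1030.4 = 0.1767 hr

0.1767 hr


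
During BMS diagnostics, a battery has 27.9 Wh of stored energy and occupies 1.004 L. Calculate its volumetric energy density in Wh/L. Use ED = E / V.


Volumetric ED = 27.9 Wh / 1.004 L = 27.79 Wh/L

27.79 Wh/L


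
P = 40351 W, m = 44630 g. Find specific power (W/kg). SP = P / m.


Convert: m = 44630 g = 44.63 kg
Specific power = 40351 W / 44.63 kg = 904.1 W/kg

904.1 W/kg


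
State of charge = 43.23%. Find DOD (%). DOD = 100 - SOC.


DOD = 100 - SOC = 100 - 43.23 = 56.77%

56.77%


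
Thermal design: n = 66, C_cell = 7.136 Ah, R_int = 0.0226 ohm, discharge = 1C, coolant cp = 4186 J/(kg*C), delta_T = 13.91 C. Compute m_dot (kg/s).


Step 1: I = 1 * 7.136 = 7.136 A
Step 2: Q_cell = I^2 * R = 7.136^2 * 0.0226 = 1.1508 W
Step 3: Q_total = 66 * 1.1508 = 75.953 W
Step 4: m_dot = Q_total / (cp * dT) = 75.953 / (4186 * 13.91) = 0.001304 kg/s

0.001304 kg/s


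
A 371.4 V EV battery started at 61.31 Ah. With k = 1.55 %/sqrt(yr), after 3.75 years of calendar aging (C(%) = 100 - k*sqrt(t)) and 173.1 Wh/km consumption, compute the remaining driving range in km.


Step 1: capacity retention = 100 - 1.55 * sqrt(3.75) = 100 - 1.55 * 1.9365 = 96.998%
Step 2: C_now = 61.31 * 96.998/100 = 59.469 Ah
Step 3: E_pack = V * C_now = 371.4 * 59.469 = 22087 Wh
Step 4: range = E_pack / consumption = 22087 / 173.1 = 127.6 km

127.6 km


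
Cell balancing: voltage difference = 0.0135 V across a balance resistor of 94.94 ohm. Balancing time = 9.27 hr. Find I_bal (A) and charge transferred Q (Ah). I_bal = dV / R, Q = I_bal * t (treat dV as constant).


First, Ohm's law: I_bal = 0.0135 V / 94.94 ohm = 1.4220e-04 A
Then Q = I * t = 1.4220e-04 A * 9.27 hr = 0.001318 Ah

I=1.4220e-04 A, Q=0.001318 Ah


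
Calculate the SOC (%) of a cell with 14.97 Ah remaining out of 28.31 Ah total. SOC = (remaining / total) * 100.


SOC% = 14.97 / 28.31 * 100 = 52.88%

52.88%


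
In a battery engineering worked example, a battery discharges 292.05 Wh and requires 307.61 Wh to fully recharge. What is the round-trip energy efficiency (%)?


eta_e = E_dis / E_chg * 100 = 292.05 / 307.61 * 100 = 94.94%

94.94%


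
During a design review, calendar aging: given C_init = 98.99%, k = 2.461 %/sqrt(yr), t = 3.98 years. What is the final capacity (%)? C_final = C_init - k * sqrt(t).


sqrt(t) = sqrt(3.98) = 1.995
C_final = 98.99 - 2.461 * 1.995 = 94.08%

94.08%


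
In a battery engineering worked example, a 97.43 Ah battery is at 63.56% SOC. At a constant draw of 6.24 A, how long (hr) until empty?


Step 1: remaining = SOC/100 * C_total = 63.56/100 * 97.43 = 61.927 Ah
Step 2: t = remaining / I = 61.927 / 6.24 = 9.924 hr

9.924 hr


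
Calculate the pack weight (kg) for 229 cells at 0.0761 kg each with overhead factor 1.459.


m_pack = n * m_cell * overhead = 229 * 0.0761 * 1.459 = 25.43 kg

25.43 kg


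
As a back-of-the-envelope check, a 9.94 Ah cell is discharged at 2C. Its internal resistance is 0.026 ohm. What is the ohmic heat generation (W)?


Step 1: I = C_rate * capacity = 2 * 9.94 = 19.88 A
Step 2: Q = I^2 * R = 19.88^2 * 0.026 = 395.21 * 0.026 = 10.28 W

10.28 W


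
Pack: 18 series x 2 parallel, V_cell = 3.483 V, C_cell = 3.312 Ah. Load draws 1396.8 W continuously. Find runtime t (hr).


Step 1: E_pack = Ns * V_cell * Np * C_cell = 18 * 3.483 * 2 * 3.312 = 415.29 Wh
Step 2: t = E_pack / P = 415.29 / 1396.8 = 0.2973 hr

0.2973 hr


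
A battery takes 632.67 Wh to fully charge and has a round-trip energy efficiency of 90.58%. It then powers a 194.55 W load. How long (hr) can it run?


Step 1: E_discharge = eta/100 * E_charge = 90.58/100 * 632.67 = 573.07 Wh
Step 2: t = E_discharge / P = 573.07 / 194.55 = 2.946 hr

2.946 hr


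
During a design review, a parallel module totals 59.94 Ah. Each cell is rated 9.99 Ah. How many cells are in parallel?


n = C_total / C_cell = 59.94 / 9.99 = 6

6


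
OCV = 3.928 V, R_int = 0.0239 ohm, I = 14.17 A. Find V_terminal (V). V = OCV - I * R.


IR drop = 14.17 * 0.0239 = 0.33866 V
V = 3.928 - 0.33866 = 3.589 V

3.589 V


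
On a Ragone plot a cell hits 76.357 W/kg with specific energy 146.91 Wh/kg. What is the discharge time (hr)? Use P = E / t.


t = E / P = 146.91 / 76.357 = 1.924 hr

1.924 hr


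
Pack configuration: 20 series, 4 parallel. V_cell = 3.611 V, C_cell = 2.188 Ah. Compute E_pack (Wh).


V_pack = 20 * 3.611 = 72.22 V
C_pack = 4 * 2.188 = 8.752 Ah
E = V_pack * C_pack = 72.22 * 8.752 = 632.1 Wh

632.1 Wh


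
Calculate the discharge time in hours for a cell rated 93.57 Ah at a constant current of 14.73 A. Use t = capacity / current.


t = capacity / current = 93.57 / 14.73 = 6.352 hr

6.352 hr


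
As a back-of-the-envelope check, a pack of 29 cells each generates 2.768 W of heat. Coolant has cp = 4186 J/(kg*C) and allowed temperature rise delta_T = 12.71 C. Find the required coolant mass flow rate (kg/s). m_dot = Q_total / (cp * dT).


Q_total = 29 * 2.768 = 80.272 W
m_dot = Q_total / (cp * dT) = 80.272 / (4186 * 12.71) = 0.001509 kg/s

0.001509 kg/s


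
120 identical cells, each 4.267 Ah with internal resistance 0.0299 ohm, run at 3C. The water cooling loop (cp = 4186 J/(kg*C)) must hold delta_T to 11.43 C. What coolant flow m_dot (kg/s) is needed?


Step 1: I = 3 * 4.267 = 12.801 A
Step 2: Q_cell = I^2 * R = 12.801^2 * 0.0299 = 4.8996 W
Step 3: Q_total = 120 * 4.8996 = 587.95 W
Step 4: m_dot = Q_total / (cp * dT) = 587.95 / (4186 * 11.43) = 0.01229 kg/s

0.01229 kg/s


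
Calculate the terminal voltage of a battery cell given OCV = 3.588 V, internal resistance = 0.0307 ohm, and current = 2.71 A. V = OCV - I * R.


IR drop = 2.71 * 0.0307 = 0.083197 V
V = 3.588 - 0.083197 = 3.505 V

3.505 V


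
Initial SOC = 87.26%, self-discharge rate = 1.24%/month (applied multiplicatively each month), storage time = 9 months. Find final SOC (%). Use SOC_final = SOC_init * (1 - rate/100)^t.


Monthly retention factor = 1 - 1.24/100 = 0.9876
Over 9 months: factor^9 = 0.89378
SOC_final = 87.26 * 0.89378 = 77.99%

77.99%


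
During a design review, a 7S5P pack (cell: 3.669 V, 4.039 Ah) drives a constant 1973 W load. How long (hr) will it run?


Step 1: E_pack = Ns * V_cell * Np * C_cell = 7 * 3.669 * 5 * 4.039 = 518.67 Wh
Step 2: t = E_pack / P = 518.67 / 1973 = 0.2629 hr

0.2629 hr


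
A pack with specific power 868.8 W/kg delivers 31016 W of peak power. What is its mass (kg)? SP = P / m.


m = P / SP = 31016 / 868.8 = 35.70 kg

35.70 kg


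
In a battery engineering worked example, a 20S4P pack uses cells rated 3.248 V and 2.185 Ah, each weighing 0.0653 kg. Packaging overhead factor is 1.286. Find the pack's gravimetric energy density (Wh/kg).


Step 1: V_pack = 20 * 3.248 = 64.96 V
Step 2: C_pack = 4 * 2.185 = 8.74 Ah
Step 3: E_pack = V_pack * C_pack = 64.96 * 8.74 = 567.75 Wh
Step 4: m_pack = 20 * 4 * 0.0653 * 1.286 = 6.7181 kg
Step 5: ED = E_pack / m_pack = 567.75 / 6.7181 = 84.51 Wh/kg

84.51 Wh/kg


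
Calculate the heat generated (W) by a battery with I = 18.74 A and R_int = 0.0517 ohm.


Q = I^2 * R = 18.74^2 * 0.0517 = 18.16 W

18.16 W


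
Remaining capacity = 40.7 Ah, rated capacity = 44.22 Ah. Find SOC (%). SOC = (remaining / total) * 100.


SOC% = 40.7 / 44.22 * 100 = 92.04%

92.04%


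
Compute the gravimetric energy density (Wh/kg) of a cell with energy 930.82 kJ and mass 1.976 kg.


Convert: E = 930.82 kJ = 258.56 Wh
ED = E / m = 258.56 / 1.976 = 130.9 Wh/kg

130.9 Wh/kg


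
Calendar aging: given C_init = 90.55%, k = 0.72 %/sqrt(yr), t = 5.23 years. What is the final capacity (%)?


Step 1: sqrt(5.23 yr) = 2.2869
Step 2: drop = 0.72 * 2.2869 = 1.6466
Step 3: C_final = 90.55 - 1.6466 = 88.90%

88.90%


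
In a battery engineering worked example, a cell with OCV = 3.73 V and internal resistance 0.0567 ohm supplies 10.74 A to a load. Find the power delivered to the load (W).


Step 1: V_terminal = OCV - I*R = 3.73 - 10.74 * 0.0567 = 3.121 V
Step 2: P_out = V_terminal * I = 3.121 * 10.74 = 33.52 W

33.52 W
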